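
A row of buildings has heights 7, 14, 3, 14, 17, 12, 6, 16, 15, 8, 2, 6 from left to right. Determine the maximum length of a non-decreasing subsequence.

4

Let dp[i] be the length of the longest such subsequence ending at index i:
i:      1  2  3  4  5  6  7  8  9 10 11 12
a[i]:   7 14  3 14 17 12  6 16 15  8  2  6
dp:     1  2  1  3  4  2  2  4  4  3  1  3
Maximum dp value is 4.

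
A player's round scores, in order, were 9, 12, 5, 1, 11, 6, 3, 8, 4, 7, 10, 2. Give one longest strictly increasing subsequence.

1, 3, 4, 7, 10

Patience tails give the LIS length; then backtrack through the dp parents:
9 → extends → [9]
12 → extends → [9, 12]
5 → replaces 9 → [5, 12]
1 → replaces 5 → [1, 12]
11 → replaces 12 → [1, 11]
6 → replaces 11 → [1, 6]
3 → replaces 6 → [1, 3]
8 → extends → [1, 3, 8]
4 → replaces 8 → [1, 3, 4]
7 → extends → [1, 3, 4, 7]
10 → extends → [1, 3, 4, 7, 10]
2 → replaces 3 → [1, 2, 4, 7, 10]
Length 5; one witness is 1, 3, 4, 7, 10.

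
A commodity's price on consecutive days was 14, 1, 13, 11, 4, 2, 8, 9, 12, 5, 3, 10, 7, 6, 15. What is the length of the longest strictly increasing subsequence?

6

Track the smallest tail for each achievable length (strict):
14 → extends → [14]
1 → replaces 14 → [1]
13 → extends → [1, 13]
11 → replaces 13 → [1, 11]
4 → replaces 11 → [1, 4]
2 → replaces 4 → [1, 2]
8 → extends → [1, 2, 8]
9 → extends → [1, 2, 8, 9]
12 → extends → [1, 2, 8, 9, 12]
5 → replaces 8 → [1, 2, 5, 9, 12]
3 → replaces 5 → [1, 2, 3, 9, 12]
10 → replaces 12 → [1, 2, 3, 9, 10]
7 → replaces 9 → [1, 2, 3, 7, 10]
6 → replaces 7 → [1, 2, 3, 6, 10]
15 → extends → [1, 2, 3, 6, 10, 15]
Six tails, so the longest strictly increasing subsequence has length 6 (e.g. 1, 4, 8, 9, 12, 15).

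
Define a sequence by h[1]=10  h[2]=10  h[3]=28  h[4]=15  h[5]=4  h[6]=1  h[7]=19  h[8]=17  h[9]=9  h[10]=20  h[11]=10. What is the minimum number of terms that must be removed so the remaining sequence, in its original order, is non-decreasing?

6

Fewest deletions = n − (longest non-decreasing subsequence).
Patience tails:
10 → extends → [10]
10 → extends → [10, 10]
28 → extends → [10, 10, 28]
15 → replaces 28 → [10, 10, 15]
4 → replaces 10 → [4, 10, 15]
1 → replaces 4 → [1, 10, 15]
19 → extends → [1, 10, 15, 19]
17 → replaces 19 → [1, 10, 15, 17]
9 → replaces 10 → [1, 9, 15, 17]
20 → extends → [1, 9, 15, 17, 20]
10 → replaces 15 → [1, 9, 10, 17, 20]
Longest non-decreasing subsequence has length 5, so deletions = 11 − 5 = 6.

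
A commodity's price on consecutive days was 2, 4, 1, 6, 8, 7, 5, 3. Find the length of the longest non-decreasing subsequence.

Track the smallest tail for each achievable length (allowing ties):
2 → extends → [2]
4 → extends → [2, 4]
1 → replaces 2 → [1, 4]
6 → extends → [1, 4, 6]
8 → extends → [1, 4, 6, 8]
7 → replaces 8 → [1, 4, 6, 7]
5 → replaces 6 → [1, 4, 5, 7]
3 → replaces 4 → [1, 3, 5, 7]
Four tails, so the longest non-decreasing subsequence has length 4 (e.g. 2, 4, 6, 8).

4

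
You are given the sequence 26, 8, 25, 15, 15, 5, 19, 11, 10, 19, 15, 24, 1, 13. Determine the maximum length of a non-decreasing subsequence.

6

Let dp[i] be the length of the longest such subsequence ending at index i:
i:      1  2  3  4  5  6  7  8  9 10 11 12 13 14
a[i]:  26  8 25 15 15  5 19 11 10 19 15 24  1 13
dp:     1  1  2  2  3  1  4  2  2  5  4  6  1  3
Maximum dp value is 6.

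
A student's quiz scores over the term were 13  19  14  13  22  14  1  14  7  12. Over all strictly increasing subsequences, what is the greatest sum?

54

Let S[i] be the best sum of a strictly increasing subsequence ending at i:
i:      1  2  3  4  5  6  7  8  9 10
a[i]:  13 19 14 13 22 14  1 14  7 12
S:     13 32 27 13 54 27  1 27  8 20
Maximum is 54 (e.g. 13 + 19 + 22).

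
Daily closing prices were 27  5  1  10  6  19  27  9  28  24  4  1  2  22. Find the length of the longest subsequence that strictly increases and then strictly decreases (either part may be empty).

8

inc[i] = longest strictly increasing subsequence ending at i; dec[i] = longest strictly decreasing subsequence starting at i:
i:      1  2  3  4  5  6  7  8  9 10 11 12 13 14
a[i]:  27  5  1 10  6 19 27  9 28 24  4  1  2 22
inc:    1  1  1  2  2  3  4  3  5  4  2  1  2  4
dec:    5  3  1  4  3  4  4  3  4  3  2  1  1  1
Best peak at i=9 (value 28): inc=5, dec=4, length 5+4−1 = 8.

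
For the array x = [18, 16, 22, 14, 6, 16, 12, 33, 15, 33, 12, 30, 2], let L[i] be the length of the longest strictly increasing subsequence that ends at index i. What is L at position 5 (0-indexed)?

2

dp[i] = 1 + max{dp[j] : j<i, x[j]<x[i]} (or 1 if no such j):
i:      0  1  2  3  4  5  6  7  8  9 10 11 12
x[i]:  18 16 22 14  6 16 12 33 15 33 12 30  2
dp:     1  1  2  1  1  2  2  3  3  4  2  4  1
At index 5 the value is 2.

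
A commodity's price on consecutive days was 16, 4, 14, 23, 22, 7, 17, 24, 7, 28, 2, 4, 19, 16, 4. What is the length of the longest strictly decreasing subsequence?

5

Let dp[i] be the longest strictly decreasing subsequence ending at i:
i:      1  2  3  4  5  6  7  8  9 10 11 12 13 14 15
a[i]:  16  4 14 23 22  7 17 24  7 28  2  4 19 16  4
dp:     1  2  2  1  2  3  3  1  4  1  5  5  3  4  5
Maximum is 5.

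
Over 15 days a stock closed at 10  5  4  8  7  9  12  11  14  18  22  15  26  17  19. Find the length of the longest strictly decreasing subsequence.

Let dp[i] be the longest strictly decreasing subsequence ending at i:
i:      1  2  3  4  5  6  7  8  9 10 11 12 13 14 15
a[i]:  10  5  4  8  7  9 12 11 14 18 22 15 26 17 19
dp:     1  2  3  2  3  2  1  2  1  1  1  2  1  2  2
Maximum is 3.

3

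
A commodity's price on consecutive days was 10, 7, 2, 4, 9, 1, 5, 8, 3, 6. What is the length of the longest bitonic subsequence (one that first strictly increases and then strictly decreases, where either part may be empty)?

inc[i] = longest strictly increasing subsequence ending at i; dec[i] = longest strictly decreasing subsequence starting at i:
i:      1  2  3  4  5  6  7  8  9 10
a[i]:  10  7  2  4  9  1  5  8  3  6
inc:    1  1  1  2  3  1  3  4  2  4
dec:    4  3  2  2  3  1  2  2  1  1
Best peak at i=5 (value 9): inc=3, dec=3, length 3+3−1 = 5.

5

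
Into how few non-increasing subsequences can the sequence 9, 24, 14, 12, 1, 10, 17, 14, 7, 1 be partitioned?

3

Place each on the leftmost legal pile:
9 → new pile 1 (tops now [9])
24 → new pile 2 (tops now [9, 24])
14 → pile 2 (tops now [9, 14])
12 → pile 2 (tops now [9, 12])
1 → pile 1 (tops now [1, 12])
10 → pile 2 (tops now [1, 10])
17 → new pile 3 (tops now [1, 10, 17])
14 → pile 3 (tops now [1, 10, 14])
7 → pile 2 (tops now [1, 7, 14])
1 → pile 1 (tops now [1, 7, 14])
Three piles.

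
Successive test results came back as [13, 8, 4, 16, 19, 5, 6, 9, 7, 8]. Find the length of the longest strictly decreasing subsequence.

3

Negate each value so 'decreasing' becomes 'increasing', then run patience tails on the negated sequence:
-13 → extends → [-13]
-8 → extends → [-13, -8]
-4 → extends → [-13, -8, -4]
-16 → replaces -13 → [-16, -8, -4]
-19 → replaces -16 → [-19, -8, -4]
-5 → replaces -4 → [-19, -8, -5]
-6 → replaces -5 → [-19, -8, -6]
-9 → replaces -8 → [-19, -9, -6]
-7 → replaces -6 → [-19, -9, -7]
-8 → replaces -7 → [-19, -9, -8]
Three tails, so the longest strictly decreasing subsequence of the original has length 3.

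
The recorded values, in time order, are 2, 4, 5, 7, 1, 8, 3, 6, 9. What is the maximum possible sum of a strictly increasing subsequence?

Let S[i] be the best sum of a strictly increasing subsequence ending at i:
i:      1  2  3  4  5  6  7  8  9
a[i]:   2  4  5  7  1  8  3  6  9
S:      2  6 11 18  1 26  5 17 35
Maximum is 35 (e.g. 2 + 4 + 5 + 7 + 8 + 9).

35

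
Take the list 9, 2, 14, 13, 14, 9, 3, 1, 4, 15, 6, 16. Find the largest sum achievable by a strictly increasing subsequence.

Let S[i] be the best sum of a strictly increasing subsequence ending at i:
i:      1  2  3  4  5  6  7  8  9 10 11 12
a[i]:   9  2 14 13 14  9  3  1  4 15  6 16
S:      9  2 23 22 36 11  5  1  9 51 15 67
Maximum is 67 (e.g. 9 + 13 + 14 + 15 + 16).

67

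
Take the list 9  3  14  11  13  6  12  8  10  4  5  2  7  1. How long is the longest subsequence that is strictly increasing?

Track the smallest tail for each achievable length (strict):
9 → extends → [9]
3 → replaces 9 → [3]
14 → extends → [3, 14]
11 → replaces 14 → [3, 11]
13 → extends → [3, 11, 13]
6 → replaces 11 → [3, 6, 13]
12 → replaces 13 → [3, 6, 12]
8 → replaces 12 → [3, 6, 8]
10 → extends → [3, 6, 8, 10]
4 → replaces 6 → [3, 4, 8, 10]
5 → replaces 8 → [3, 4, 5, 10]
2 → replaces 3 → [2, 4, 5, 10]
7 → replaces 10 → [2, 4, 5, 7]
1 → replaces 2 → [1, 4, 5, 7]
Four tails, so the longest strictly increasing subsequence has length 4 (e.g. 3, 6, 8, 10).

4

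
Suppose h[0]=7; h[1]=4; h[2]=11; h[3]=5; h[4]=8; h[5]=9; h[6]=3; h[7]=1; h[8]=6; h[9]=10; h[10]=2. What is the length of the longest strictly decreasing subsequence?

Let dp[i] be the longest strictly decreasing subsequence ending at i:
i:      0  1  2  3  4  5  6  7  8  9 10
h[i]:   7  4 11  5  8  9  3  1  6 10  2
dp:     1  2  1  2  2  2  3  4  3  2  4
Maximum is 4.

4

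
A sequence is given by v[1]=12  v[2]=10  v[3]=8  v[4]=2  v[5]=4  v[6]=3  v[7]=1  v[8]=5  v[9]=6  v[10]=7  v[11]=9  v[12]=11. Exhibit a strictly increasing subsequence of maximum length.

Patience tails give the LIS length; then backtrack through the dp parents:
12 → extends → [12]
10 → replaces 12 → [10]
8 → replaces 10 → [8]
2 → replaces 8 → [2]
4 → extends → [2, 4]
3 → replaces 4 → [2, 3]
1 → replaces 2 → [1, 3]
5 → extends → [1, 3, 5]
6 → extends → [1, 3, 5, 6]
7 → extends → [1, 3, 5, 6, 7]
9 → extends → [1, 3, 5, 6, 7, 9]
11 → extends → [1, 3, 5, 6, 7, 9, 11]
Length 7; one witness is 2, 4, 5, 6, 7, 9, 11.

2, 4, 5, 6, 7, 9, 11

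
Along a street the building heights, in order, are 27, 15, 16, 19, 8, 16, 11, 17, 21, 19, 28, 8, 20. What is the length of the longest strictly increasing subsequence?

Let dp[i] be the length of the longest such subsequence ending at index i:
i:      1  2  3  4  5  6  7  8  9 10 11 12 13
a[i]:  27 15 16 19  8 16 11 17 21 19 28  8 20
dp:     1  1  2  3  1  2  2  3  4  4  5  1  5
Maximum dp value is 5.

5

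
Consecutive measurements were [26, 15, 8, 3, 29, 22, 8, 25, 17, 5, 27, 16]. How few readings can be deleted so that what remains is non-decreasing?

8

Fewest deletions = n − (longest non-decreasing subsequence).
i:      1  2  3  4  5  6  7  8  9 10 11 12
a[i]:  26 15  8  3 29 22  8 25 17  5 27 16
dp:     1  1  1  1  2  2  2  3  3  2  4  3
max dp = 4, so deletions = 12 − 4 = 8.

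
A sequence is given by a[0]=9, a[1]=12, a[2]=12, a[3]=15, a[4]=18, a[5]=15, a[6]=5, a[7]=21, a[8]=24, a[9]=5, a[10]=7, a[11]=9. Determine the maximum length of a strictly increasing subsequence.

6

Let dp[i] be the length of the longest such subsequence ending at index i:
i:      0  1  2  3  4  5  6  7  8  9 10 11
a[i]:   9 12 12 15 18 15  5 21 24  5  7  9
dp:     1  2  2  3  4  3  1  5  6  1  2  3
Maximum dp value is 6.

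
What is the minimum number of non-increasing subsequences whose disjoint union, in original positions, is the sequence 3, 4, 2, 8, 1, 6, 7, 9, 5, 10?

6

Place each on the leftmost legal pile:
3 → new pile 1 (tops now [3])
4 → new pile 2 (tops now [3, 4])
2 → pile 1 (tops now [2, 4])
8 → new pile 3 (tops now [2, 4, 8])
1 → pile 1 (tops now [1, 4, 8])
6 → pile 3 (tops now [1, 4, 6])
7 → new pile 4 (tops now [1, 4, 6, 7])
9 → new pile 5 (tops now [1, 4, 6, 7, 9])
5 → pile 3 (tops now [1, 4, 5, 7, 9])
10 → new pile 6 (tops now [1, 4, 5, 7, 9, 10])
Six piles.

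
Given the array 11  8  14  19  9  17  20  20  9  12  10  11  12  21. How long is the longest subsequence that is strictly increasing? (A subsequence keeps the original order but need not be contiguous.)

6

Track the smallest tail for each achievable length (strict):
11 → extends → [11]
8 → replaces 11 → [8]
14 → extends → [8, 14]
19 → extends → [8, 14, 19]
9 → replaces 14 → [8, 9, 19]
17 → replaces 19 → [8, 9, 17]
20 → extends → [8, 9, 17, 20]
20 → already a tail → [8, 9, 17, 20]
9 → already a tail → [8, 9, 17, 20]
12 → replaces 17 → [8, 9, 12, 20]
10 → replaces 12 → [8, 9, 10, 20]
11 → replaces 20 → [8, 9, 10, 11]
12 → extends → [8, 9, 10, 11, 12]
21 → extends → [8, 9, 10, 11, 12, 21]
Six tails, so the longest strictly increasing subsequence has length 6 (e.g. 8, 9, 10, 11, 12, 21).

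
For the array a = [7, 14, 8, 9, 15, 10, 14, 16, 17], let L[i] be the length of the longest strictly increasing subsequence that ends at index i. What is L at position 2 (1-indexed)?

dp[i] = 1 + max{dp[j] : j<i, a[j]<a[i]} (or 1 if no such j):
i:      1  2  3  4  5  6  7  8  9
a[i]:   7 14  8  9 15 10 14 16 17
dp:     1  2  2  3  4  4  5  6  7
At index 2 the value is 2.

2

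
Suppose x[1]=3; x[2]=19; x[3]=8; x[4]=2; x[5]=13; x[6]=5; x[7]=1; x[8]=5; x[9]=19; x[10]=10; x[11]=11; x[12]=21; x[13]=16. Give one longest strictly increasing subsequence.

Patience tails give the LIS length; then backtrack through the dp parents:
3 → extends → [3]
19 → extends → [3, 19]
8 → replaces 19 → [3, 8]
2 → replaces 3 → [2, 8]
13 → extends → [2, 8, 13]
5 → replaces 8 → [2, 5, 13]
1 → replaces 2 → [1, 5, 13]
5 → already a tail → [1, 5, 13]
19 → extends → [1, 5, 13, 19]
10 → replaces 13 → [1, 5, 10, 19]
11 → replaces 19 → [1, 5, 10, 11]
21 → extends → [1, 5, 10, 11, 21]
16 → replaces 21 → [1, 5, 10, 11, 16]
Length 5; one witness is 3, 8, 13, 19, 21.

3, 8, 13, 19, 21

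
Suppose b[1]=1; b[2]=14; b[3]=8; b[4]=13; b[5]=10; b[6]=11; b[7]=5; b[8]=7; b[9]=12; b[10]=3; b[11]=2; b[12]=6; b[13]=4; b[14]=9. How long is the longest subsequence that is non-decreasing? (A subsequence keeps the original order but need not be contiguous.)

5

Track the smallest tail for each achievable length (allowing ties):
1 → extends → [1]
14 → extends → [1, 14]
8 → replaces 14 → [1, 8]
13 → extends → [1, 8, 13]
10 → replaces 13 → [1, 8, 10]
11 → extends → [1, 8, 10, 11]
5 → replaces 8 → [1, 5, 10, 11]
7 → replaces 10 → [1, 5, 7, 11]
12 → extends → [1, 5, 7, 11, 12]
3 → replaces 5 → [1, 3, 7, 11, 12]
2 → replaces 3 → [1, 2, 7, 11, 12]
6 → replaces 7 → [1, 2, 6, 11, 12]
4 → replaces 6 → [1, 2, 4, 11, 12]
9 → replaces 11 → [1, 2, 4, 9, 12]
Five tails, so the longest non-decreasing subsequence has length 5 (e.g. 1, 8, 10, 11, 12).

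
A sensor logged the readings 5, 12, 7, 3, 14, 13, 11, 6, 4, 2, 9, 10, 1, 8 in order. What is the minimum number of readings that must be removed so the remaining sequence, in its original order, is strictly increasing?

Fewest deletions = n − (longest strictly increasing subsequence).
Patience tails:
5 → extends → [5]
12 → extends → [5, 12]
7 → replaces 12 → [5, 7]
3 → replaces 5 → [3, 7]
14 → extends → [3, 7, 14]
13 → replaces 14 → [3, 7, 13]
11 → replaces 13 → [3, 7, 11]
6 → replaces 7 → [3, 6, 11]
4 → replaces 6 → [3, 4, 11]
2 → replaces 3 → [2, 4, 11]
9 → replaces 11 → [2, 4, 9]
10 → extends → [2, 4, 9, 10]
1 → replaces 2 → [1, 4, 9, 10]
8 → replaces 9 → [1, 4, 8, 10]
Longest strictly increasing subsequence has length 4, so deletions = 14 − 4 = 10.

10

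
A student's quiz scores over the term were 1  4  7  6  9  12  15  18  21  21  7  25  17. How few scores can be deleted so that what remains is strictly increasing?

Fewest deletions = n − (longest strictly increasing subsequence).
i:      1  2  3  4  5  6  7  8  9 10 11 12 13
a[i]:   1  4  7  6  9 12 15 18 21 21  7 25 17
dp:     1  2  3  3  4  5  6  7  8  8  4  9  7
max dp = 9, so deletions = 13 − 9 = 4.

4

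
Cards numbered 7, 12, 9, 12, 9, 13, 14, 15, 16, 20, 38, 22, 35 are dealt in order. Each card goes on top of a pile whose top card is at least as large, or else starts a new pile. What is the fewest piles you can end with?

10

Place each on the leftmost legal pile:
7 → new pile 1 (tops now [7])
12 → new pile 2 (tops now [7, 12])
9 → pile 2 (tops now [7, 9])
12 → new pile 3 (tops now [7, 9, 12])
9 → pile 2 (tops now [7, 9, 12])
13 → new pile 4 (tops now [7, 9, 12, 13])
14 → new pile 5 (tops now [7, 9, 12, 13, 14])
15 → new pile 6 (tops now [7, 9, 12, 13, 14, 15])
16 → new pile 7 (tops now [7, 9, 12, 13, 14, 15, 16])
20 → new pile 8 (tops now [7, 9, 12, 13, 14, 15, 16, 20])
38 → new pile 9 (tops now [7, 9, 12, 13, 14, 15, 16, 20, 38])
22 → pile 9 (tops now [7, 9, 12, 13, 14, 15, 16, 20, 22])
35 → new pile 10 (tops now [7, 9, 12, 13, 14, 15, 16, 20, 22, 35])
Ten piles.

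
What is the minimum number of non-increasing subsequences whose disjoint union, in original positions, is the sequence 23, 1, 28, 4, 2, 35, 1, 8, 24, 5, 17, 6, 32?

5

Place each on the leftmost legal pile:
23 → new pile 1 (tops now [23])
1 → pile 1 (tops now [1])
28 → new pile 2 (tops now [1, 28])
4 → pile 2 (tops now [1, 4])
2 → pile 2 (tops now [1, 2])
35 → new pile 3 (tops now [1, 2, 35])
1 → pile 1 (tops now [1, 2, 35])
8 → pile 3 (tops now [1, 2, 8])
24 → new pile 4 (tops now [1, 2, 8, 24])
5 → pile 3 (tops now [1, 2, 5, 24])
17 → pile 4 (tops now [1, 2, 5, 17])
6 → pile 4 (tops now [1, 2, 5, 6])
32 → new pile 5 (tops now [1, 2, 5, 6, 32])
Five piles.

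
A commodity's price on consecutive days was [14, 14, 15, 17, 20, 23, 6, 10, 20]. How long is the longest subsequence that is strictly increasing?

5

Track the smallest tail for each achievable length (strict):
14 → extends → [14]
14 → already a tail → [14]
15 → extends → [14, 15]
17 → extends → [14, 15, 17]
20 → extends → [14, 15, 17, 20]
23 → extends → [14, 15, 17, 20, 23]
6 → replaces 14 → [6, 15, 17, 20, 23]
10 → replaces 15 → [6, 10, 17, 20, 23]
20 → already a tail → [6, 10, 17, 20, 23]
Five tails, so the longest strictly increasing subsequence has length 5 (e.g. 14, 15, 17, 20, 23).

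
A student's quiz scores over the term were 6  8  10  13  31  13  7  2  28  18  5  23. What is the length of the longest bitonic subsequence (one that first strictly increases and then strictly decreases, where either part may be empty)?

inc[i] = longest strictly increasing subsequence ending at i; dec[i] = longest strictly decreasing subsequence starting at i:
i:      1  2  3  4  5  6  7  8  9 10 11 12
a[i]:   6  8 10 13 31 13  7  2 28 18  5 23
inc:    1  2  3  4  5  4  2  1  5  5  2  6
dec:    2  3  3  3  4  3  2  1  3  2  1  1
Best peak at i=5 (value 31): inc=5, dec=4, length 5+4−1 = 8.

8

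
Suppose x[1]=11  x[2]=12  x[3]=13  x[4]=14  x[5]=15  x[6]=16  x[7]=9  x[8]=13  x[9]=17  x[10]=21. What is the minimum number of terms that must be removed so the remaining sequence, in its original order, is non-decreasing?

2

Fewest deletions = n − (longest non-decreasing subsequence).
i:      1  2  3  4  5  6  7  8  9 10
x[i]:  11 12 13 14 15 16  9 13 17 21
dp:     1  2  3  4  5  6  1  4  7  8
max dp = 8, so deletions = 10 − 8 = 2.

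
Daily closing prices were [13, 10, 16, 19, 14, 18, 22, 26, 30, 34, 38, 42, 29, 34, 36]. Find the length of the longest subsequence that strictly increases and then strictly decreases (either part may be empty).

inc[i] = longest strictly increasing subsequence ending at i; dec[i] = longest strictly decreasing subsequence starting at i:
i:      1  2  3  4  5  6  7  8  9 10 11 12 13 14 15
a[i]:  13 10 16 19 14 18 22 26 30 34 38 42 29 34 36
inc:    1  1  2  3  2  3  4  5  6  7  8  9  6  7  8
dec:    2  1  2  2  1  1  1  1  2  2  2  2  1  1  1
Best peak at i=12 (value 42): inc=9, dec=2, length 9+2−1 = 10.

10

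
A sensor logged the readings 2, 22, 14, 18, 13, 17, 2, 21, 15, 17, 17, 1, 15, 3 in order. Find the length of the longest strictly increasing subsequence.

4

Track the smallest tail for each achievable length (strict):
2 → extends → [2]
22 → extends → [2, 22]
14 → replaces 22 → [2, 14]
18 → extends → [2, 14, 18]
13 → replaces 14 → [2, 13, 18]
17 → replaces 18 → [2, 13, 17]
2 → already a tail → [2, 13, 17]
21 → extends → [2, 13, 17, 21]
15 → replaces 17 → [2, 13, 15, 21]
17 → replaces 21 → [2, 13, 15, 17]
17 → already a tail → [2, 13, 15, 17]
1 → replaces 2 → [1, 13, 15, 17]
15 → already a tail → [1, 13, 15, 17]
3 → replaces 13 → [1, 3, 15, 17]
Four tails, so the longest strictly increasing subsequence has length 4 (e.g. 2, 14, 18, 21).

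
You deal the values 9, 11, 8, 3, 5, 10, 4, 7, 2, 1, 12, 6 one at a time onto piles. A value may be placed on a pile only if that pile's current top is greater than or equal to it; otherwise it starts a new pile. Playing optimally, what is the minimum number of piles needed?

Place each on the leftmost legal pile:
9 → new pile 1 (tops now [9])
11 → new pile 2 (tops now [9, 11])
8 → pile 1 (tops now [8, 11])
3 → pile 1 (tops now [3, 11])
5 → pile 2 (tops now [3, 5])
10 → new pile 3 (tops now [3, 5, 10])
4 → pile 2 (tops now [3, 4, 10])
7 → pile 3 (tops now [3, 4, 7])
2 → pile 1 (tops now [2, 4, 7])
1 → pile 1 (tops now [1, 4, 7])
12 → new pile 4 (tops now [1, 4, 7, 12])
6 → pile 3 (tops now [1, 4, 6, 12])
Four piles.

4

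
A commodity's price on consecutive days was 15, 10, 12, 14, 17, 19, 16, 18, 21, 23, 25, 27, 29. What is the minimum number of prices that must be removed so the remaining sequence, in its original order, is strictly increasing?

Fewest deletions = n − (longest strictly increasing subsequence).
i:      1  2  3  4  5  6  7  8  9 10 11 12 13
a[i]:  15 10 12 14 17 19 16 18 21 23 25 27 29
dp:     1  1  2  3  4  5  4  5  6  7  8  9 10
max dp = 10, so deletions = 13 − 10 = 3.

3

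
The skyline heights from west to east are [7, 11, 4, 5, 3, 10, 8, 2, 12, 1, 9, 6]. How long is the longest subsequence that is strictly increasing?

4

Let dp[i] be the length of the longest such subsequence ending at index i:
i:      1  2  3  4  5  6  7  8  9 10 11 12
a[i]:   7 11  4  5  3 10  8  2 12  1  9  6
dp:     1  2  1  2  1  3  3  1  4  1  4  3
Maximum dp value is 4.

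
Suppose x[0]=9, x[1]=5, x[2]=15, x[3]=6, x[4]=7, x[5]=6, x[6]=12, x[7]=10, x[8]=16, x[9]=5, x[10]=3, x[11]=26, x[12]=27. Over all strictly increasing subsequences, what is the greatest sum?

99

Let S[i] be the best sum of a strictly increasing subsequence ending at i:
i:      0  1  2  3  4  5  6  7  8  9 10 11 12
x[i]:   9  5 15  6  7  6 12 10 16  5  3 26 27
S:      9  5 24 11 18 11 30 28 46  5  3 72 99
Maximum is 99 (e.g. 5 + 6 + 7 + 12 + 16 + 26 + 27).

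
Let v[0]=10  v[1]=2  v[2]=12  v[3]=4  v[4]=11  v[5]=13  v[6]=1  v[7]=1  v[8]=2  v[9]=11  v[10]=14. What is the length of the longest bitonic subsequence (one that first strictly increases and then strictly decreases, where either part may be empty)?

inc[i] = longest strictly increasing subsequence ending at i; dec[i] = longest strictly decreasing subsequence starting at i:
i:      0  1  2  3  4  5  6  7  8  9 10
v[i]:  10  2 12  4 11 13  1  1  2 11 14
inc:    1  1  2  2  3  4  1  1  2  3  5
dec:    3  2  3  2  2  2  1  1  1  1  1
Best peak at i=5 (value 13): inc=4, dec=2, length 4+2−1 = 5.

5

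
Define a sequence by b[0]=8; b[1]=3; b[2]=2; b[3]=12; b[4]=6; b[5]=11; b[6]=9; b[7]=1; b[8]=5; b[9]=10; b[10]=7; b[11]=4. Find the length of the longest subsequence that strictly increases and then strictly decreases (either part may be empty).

6

inc[i] = longest strictly increasing subsequence ending at i; dec[i] = longest strictly decreasing subsequence starting at i:
i:      0  1  2  3  4  5  6  7  8  9 10 11
b[i]:   8  3  2 12  6 11  9  1  5 10  7  4
inc:    1  1  1  2  2  3  3  1  2  4  3  2
dec:    4  3  2  5  3  4  3  1  2  3  2  1
Best peak at i=3 (value 12): inc=2, dec=5, length 2+5−1 = 6.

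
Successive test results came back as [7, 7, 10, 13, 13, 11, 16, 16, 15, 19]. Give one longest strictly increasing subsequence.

Patience tails give the LIS length; then backtrack through the dp parents:
7 → extends → [7]
7 → already a tail → [7]
10 → extends → [7, 10]
13 → extends → [7, 10, 13]
13 → already a tail → [7, 10, 13]
11 → replaces 13 → [7, 10, 11]
16 → extends → [7, 10, 11, 16]
16 → already a tail → [7, 10, 11, 16]
15 → replaces 16 → [7, 10, 11, 15]
19 → extends → [7, 10, 11, 15, 19]
Length 5; one witness is 7, 10, 13, 16, 19.

7, 10, 13, 16, 19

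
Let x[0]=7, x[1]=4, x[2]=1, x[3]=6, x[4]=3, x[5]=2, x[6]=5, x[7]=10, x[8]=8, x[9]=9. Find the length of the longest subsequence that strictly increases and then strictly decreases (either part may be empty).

inc[i] = longest strictly increasing subsequence ending at i; dec[i] = longest strictly decreasing subsequence starting at i:
i:      0  1  2  3  4  5  6  7  8  9
x[i]:   7  4  1  6  3  2  5 10  8  9
inc:    1  1  1  2  2  2  3  4  4  5
dec:    4  3  1  3  2  1  1  2  1  1
Best peak at i=7 (value 10): inc=4, dec=2, length 4+2−1 = 5.

5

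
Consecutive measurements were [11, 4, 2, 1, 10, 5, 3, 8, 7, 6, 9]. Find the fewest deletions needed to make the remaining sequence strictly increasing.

7

Fewest deletions = n − (longest strictly increasing subsequence).
i:      1  2  3  4  5  6  7  8  9 10 11
a[i]:  11  4  2  1 10  5  3  8  7  6  9
dp:     1  1  1  1  2  2  2  3  3  3  4
max dp = 4, so deletions = 11 − 4 = 7.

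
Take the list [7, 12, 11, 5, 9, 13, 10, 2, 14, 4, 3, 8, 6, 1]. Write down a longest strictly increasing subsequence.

7, 12, 13, 14

Patience tails give the LIS length; then backtrack through the dp parents:
7 → extends → [7]
12 → extends → [7, 12]
11 → replaces 12 → [7, 11]
5 → replaces 7 → [5, 11]
9 → replaces 11 → [5, 9]
13 → extends → [5, 9, 13]
10 → replaces 13 → [5, 9, 10]
2 → replaces 5 → [2, 9, 10]
14 → extends → [2, 9, 10, 14]
4 → replaces 9 → [2, 4, 10, 14]
3 → replaces 4 → [2, 3, 10, 14]
8 → replaces 10 → [2, 3, 8, 14]
6 → replaces 8 → [2, 3, 6, 14]
1 → replaces 2 → [1, 3, 6, 14]
Length 4; one witness is 7, 12, 13, 14.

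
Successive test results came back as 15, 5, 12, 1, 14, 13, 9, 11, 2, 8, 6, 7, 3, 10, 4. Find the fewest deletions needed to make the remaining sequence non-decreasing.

Fewest deletions = n − (longest non-decreasing subsequence).
i:      1  2  3  4  5  6  7  8  9 10 11 12 13 14 15
a[i]:  15  5 12  1 14 13  9 11  2  8  6  7  3 10  4
dp:     1  1  2  1  3  3  2  3  2  3  3  4  3  5  4
max dp = 5, so deletions = 15 − 5 = 10.

10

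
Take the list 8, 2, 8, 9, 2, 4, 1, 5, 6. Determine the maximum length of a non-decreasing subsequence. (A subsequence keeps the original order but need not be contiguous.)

Let dp[i] be the length of the longest such subsequence ending at index i:
i:     1 2 3 4 5 6 7 8 9
a[i]:  8 2 8 9 2 4 1 5 6
dp:    1 1 2 3 2 3 1 4 5
Maximum dp value is 5.

5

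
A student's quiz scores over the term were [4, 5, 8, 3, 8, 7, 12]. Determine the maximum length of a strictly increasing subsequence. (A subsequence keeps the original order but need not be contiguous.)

4

Let dp[i] be the length of the longest such subsequence ending at index i:
i:      1  2  3  4  5  6  7
a[i]:   4  5  8  3  8  7 12
dp:     1  2  3  1  3  3  4
Maximum dp value is 4.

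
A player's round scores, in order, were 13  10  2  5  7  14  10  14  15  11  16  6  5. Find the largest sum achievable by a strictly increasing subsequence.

Let S[i] be the best sum of a strictly increasing subsequence ending at i:
i:      1  2  3  4  5  6  7  8  9 10 11 12 13
a[i]:  13 10  2  5  7 14 10 14 15 11 16  6  5
S:     13 10  2  7 14 28 24 38 53 35 69 13  7
Maximum is 69 (e.g. 2 + 5 + 7 + 10 + 14 + 15 + 16).

69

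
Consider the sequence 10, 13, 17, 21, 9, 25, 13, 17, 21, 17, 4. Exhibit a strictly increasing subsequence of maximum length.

10, 13, 17, 21, 25

Patience tails give the LIS length; then backtrack through the dp parents:
10 → extends → [10]
13 → extends → [10, 13]
17 → extends → [10, 13, 17]
21 → extends → [10, 13, 17, 21]
9 → replaces 10 → [9, 13, 17, 21]
25 → extends → [9, 13, 17, 21, 25]
13 → already a tail → [9, 13, 17, 21, 25]
17 → already a tail → [9, 13, 17, 21, 25]
21 → already a tail → [9, 13, 17, 21, 25]
17 → already a tail → [9, 13, 17, 21, 25]
4 → replaces 9 → [4, 13, 17, 21, 25]
Length 5; one witness is 10, 13, 17, 21, 25.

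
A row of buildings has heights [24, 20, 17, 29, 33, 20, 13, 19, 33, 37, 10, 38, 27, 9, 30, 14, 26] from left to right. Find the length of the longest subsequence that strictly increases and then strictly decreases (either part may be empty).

inc[i] = longest strictly increasing subsequence ending at i; dec[i] = longest strictly decreasing subsequence starting at i:
i:      1  2  3  4  5  6  7  8  9 10 11 12 13 14 15 16 17
a[i]:  24 20 17 29 33 20 13 19 33 37 10 38 27  9 30 14 26
inc:    1  1  1  2  3  2  1  2  3  4  1  5  3  1  4  2  3
dec:    6  5  4  5  5  4  3  3  3  3  2  3  2  1  2  1  1
Best peak at i=5 (value 33): inc=3, dec=5, length 3+5−1 = 7.

7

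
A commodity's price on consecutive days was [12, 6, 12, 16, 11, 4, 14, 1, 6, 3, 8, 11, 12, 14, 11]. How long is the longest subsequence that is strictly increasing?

6

Let dp[i] be the length of the longest such subsequence ending at index i:
i:      1  2  3  4  5  6  7  8  9 10 11 12 13 14 15
a[i]:  12  6 12 16 11  4 14  1  6  3  8 11 12 14 11
dp:     1  1  2  3  2  1  3  1  2  2  3  4  5  6  4
Maximum dp value is 6.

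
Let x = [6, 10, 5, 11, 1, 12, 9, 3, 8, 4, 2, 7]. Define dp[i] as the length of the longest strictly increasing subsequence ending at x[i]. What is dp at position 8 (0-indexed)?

dp[i] = 1 + max{dp[j] : j<i, x[j]<x[i]} (or 1 if no such j):
i:      0  1  2  3  4  5  6  7  8  9 10 11
x[i]:   6 10  5 11  1 12  9  3  8  4  2  7
dp:     1  2  1  3  1  4  2  2  3  3  2  4
At index 8 the value is 3.

3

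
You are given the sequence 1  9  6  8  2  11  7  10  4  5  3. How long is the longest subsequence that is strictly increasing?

Let dp[i] be the length of the longest such subsequence ending at index i:
i:      1  2  3  4  5  6  7  8  9 10 11
a[i]:   1  9  6  8  2 11  7 10  4  5  3
dp:     1  2  2  3  2  4  3  4  3  4  3
Maximum dp value is 4.

4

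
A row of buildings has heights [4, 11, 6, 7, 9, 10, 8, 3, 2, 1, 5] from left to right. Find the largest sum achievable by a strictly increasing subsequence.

Let S[i] be the best sum of a strictly increasing subsequence ending at i:
i:      1  2  3  4  5  6  7  8  9 10 11
a[i]:   4 11  6  7  9 10  8  3  2  1  5
S:      4 15 10 17 26 36 25  3  2  1  9
Maximum is 36 (e.g. 4 + 6 + 7 + 9 + 10).

36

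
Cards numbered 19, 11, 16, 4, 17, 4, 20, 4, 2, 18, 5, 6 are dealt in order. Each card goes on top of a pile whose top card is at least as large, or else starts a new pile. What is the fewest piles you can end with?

4

The minimum number of non-increasing subsequences covering a sequence equals the length of its longest strictly increasing subsequence.
LIS length is 4 (e.g. 11, 16, 17, 20), so 4 piles are needed.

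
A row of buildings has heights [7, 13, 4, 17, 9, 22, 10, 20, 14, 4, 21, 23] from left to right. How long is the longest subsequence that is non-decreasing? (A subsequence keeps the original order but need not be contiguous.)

6

Track the smallest tail for each achievable length (allowing ties):
7 → extends → [7]
13 → extends → [7, 13]
4 → replaces 7 → [4, 13]
17 → extends → [4, 13, 17]
9 → replaces 13 → [4, 9, 17]
22 → extends → [4, 9, 17, 22]
10 → replaces 17 → [4, 9, 10, 22]
20 → replaces 22 → [4, 9, 10, 20]
14 → replaces 20 → [4, 9, 10, 14]
4 → replaces 9 → [4, 4, 10, 14]
21 → extends → [4, 4, 10, 14, 21]
23 → extends → [4, 4, 10, 14, 21, 23]
Six tails, so the longest non-decreasing subsequence has length 6 (e.g. 7, 13, 17, 20, 21, 23).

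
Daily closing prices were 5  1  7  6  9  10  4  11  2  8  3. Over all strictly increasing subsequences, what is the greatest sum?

42

Let S[i] be the best sum of a strictly increasing subsequence ending at i:
i:      1  2  3  4  5  6  7  8  9 10 11
a[i]:   5  1  7  6  9 10  4 11  2  8  3
S:      5  1 12 11 21 31  5 42  3 20  6
Maximum is 42 (e.g. 5 + 7 + 9 + 10 + 11).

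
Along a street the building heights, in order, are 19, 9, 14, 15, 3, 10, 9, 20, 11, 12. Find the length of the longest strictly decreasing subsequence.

4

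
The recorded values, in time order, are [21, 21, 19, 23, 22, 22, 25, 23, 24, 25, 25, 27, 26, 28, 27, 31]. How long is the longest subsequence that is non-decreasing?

11

Let dp[i] be the length of the longest such subsequence ending at index i:
i:      1  2  3  4  5  6  7  8  9 10 11 12 13 14 15 16
a[i]:  21 21 19 23 22 22 25 23 24 25 25 27 26 28 27 31
dp:     1  2  1  3  3  4  5  5  6  7  8  9  9 10 10 11
Maximum dp value is 11.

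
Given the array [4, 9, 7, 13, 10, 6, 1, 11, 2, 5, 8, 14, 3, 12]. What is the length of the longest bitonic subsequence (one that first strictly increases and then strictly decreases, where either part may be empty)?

inc[i] = longest strictly increasing subsequence ending at i; dec[i] = longest strictly decreasing subsequence starting at i:
i:      1  2  3  4  5  6  7  8  9 10 11 12 13 14
a[i]:   4  9  7 13 10  6  1 11  2  5  8 14  3 12
inc:    1  2  2  3  3  2  1  4  2  3  4  5  3  5
dec:    2  5  4  5  4  3  1  3  1  2  2  2  1  1
Best peak at i=4 (value 13): inc=3, dec=5, length 3+5−1 = 7.

7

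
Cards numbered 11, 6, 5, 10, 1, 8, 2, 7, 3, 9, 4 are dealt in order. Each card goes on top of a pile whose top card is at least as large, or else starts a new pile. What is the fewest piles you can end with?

Place each on the leftmost legal pile:
11 → new pile 1 (tops now [11])
6 → pile 1 (tops now [6])
5 → pile 1 (tops now [5])
10 → new pile 2 (tops now [5, 10])
1 → pile 1 (tops now [1, 10])
8 → pile 2 (tops now [1, 8])
2 → pile 2 (tops now [1, 2])
7 → new pile 3 (tops now [1, 2, 7])
3 → pile 3 (tops now [1, 2, 3])
9 → new pile 4 (tops now [1, 2, 3, 9])
4 → pile 4 (tops now [1, 2, 3, 4])
Four piles.

4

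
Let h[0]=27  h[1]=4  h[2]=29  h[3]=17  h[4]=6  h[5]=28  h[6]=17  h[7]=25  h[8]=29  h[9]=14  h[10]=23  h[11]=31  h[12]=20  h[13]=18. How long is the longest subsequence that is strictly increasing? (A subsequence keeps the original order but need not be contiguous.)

Track the smallest tail for each achievable length (strict):
27 → extends → [27]
4 → replaces 27 → [4]
29 → extends → [4, 29]
17 → replaces 29 → [4, 17]
6 → replaces 17 → [4, 6]
28 → extends → [4, 6, 28]
17 → replaces 28 → [4, 6, 17]
25 → extends → [4, 6, 17, 25]
29 → extends → [4, 6, 17, 25, 29]
14 → replaces 17 → [4, 6, 14, 25, 29]
23 → replaces 25 → [4, 6, 14, 23, 29]
31 → extends → [4, 6, 14, 23, 29, 31]
20 → replaces 23 → [4, 6, 14, 20, 29, 31]
18 → replaces 20 → [4, 6, 14, 18, 29, 31]
Six tails, so the longest strictly increasing subsequence has length 6 (e.g. 4, 6, 17, 25, 29, 31).

6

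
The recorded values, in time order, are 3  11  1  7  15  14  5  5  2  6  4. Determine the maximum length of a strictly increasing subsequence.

Track the smallest tail for each achievable length (strict):
3 → extends → [3]
11 → extends → [3, 11]
1 → replaces 3 → [1, 11]
7 → replaces 11 → [1, 7]
15 → extends → [1, 7, 15]
14 → replaces 15 → [1, 7, 14]
5 → replaces 7 → [1, 5, 14]
5 → already a tail → [1, 5, 14]
2 → replaces 5 → [1, 2, 14]
6 → replaces 14 → [1, 2, 6]
4 → replaces 6 → [1, 2, 4]
Three tails, so the longest strictly increasing subsequence has length 3 (e.g. 3, 11, 15).

3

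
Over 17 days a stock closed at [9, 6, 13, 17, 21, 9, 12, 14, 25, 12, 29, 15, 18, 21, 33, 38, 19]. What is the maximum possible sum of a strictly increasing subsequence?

185

Let S[i] be the best sum of a strictly increasing subsequence ending at i:
i:       1   2   3   4   5   6   7   8   9  10  11  12  13  14  15  16  17
a[i]:    9   6  13  17  21   9  12  14  25  12  29  15  18  21  33  38  19
S:       9   6  22  39  60  15  27  41  85  27 114  56  74  95 147 185  93
Maximum is 185 (e.g. 9 + 13 + 17 + 21 + 25 + 29 + 33 + 38).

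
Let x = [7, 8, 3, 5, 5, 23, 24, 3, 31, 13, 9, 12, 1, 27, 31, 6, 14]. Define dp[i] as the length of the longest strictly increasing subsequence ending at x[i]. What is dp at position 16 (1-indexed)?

dp[i] = 1 + max{dp[j] : j<i, x[j]<x[i]} (or 1 if no such j):
i:      1  2  3  4  5  6  7  8  9 10 11 12 13 14 15 16 17
x[i]:   7  8  3  5  5 23 24  3 31 13  9 12  1 27 31  6 14
dp:     1  2  1  2  2  3  4  1  5  3  3  4  1  5  6  3  5
At index 16 the value is 3.

3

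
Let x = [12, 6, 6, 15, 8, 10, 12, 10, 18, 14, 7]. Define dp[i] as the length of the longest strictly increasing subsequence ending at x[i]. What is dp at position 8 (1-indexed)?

dp[i] = 1 + max{dp[j] : j<i, x[j]<x[i]} (or 1 if no such j):
i:      1  2  3  4  5  6  7  8  9 10 11
x[i]:  12  6  6 15  8 10 12 10 18 14  7
dp:     1  1  1  2  2  3  4  3  5  5  2
At index 8 the value is 3.

3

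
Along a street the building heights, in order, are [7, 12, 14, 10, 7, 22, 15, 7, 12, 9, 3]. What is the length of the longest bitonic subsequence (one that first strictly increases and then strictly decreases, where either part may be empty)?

inc[i] = longest strictly increasing subsequence ending at i; dec[i] = longest strictly decreasing subsequence starting at i:
i:      1  2  3  4  5  6  7  8  9 10 11
a[i]:   7 12 14 10  7 22 15  7 12  9  3
inc:    1  2  3  2  1  4  4  1  3  2  1
dec:    2  4  4  3  2  5  4  2  3  2  1
Best peak at i=6 (value 22): inc=4, dec=5, length 4+5−1 = 8.

8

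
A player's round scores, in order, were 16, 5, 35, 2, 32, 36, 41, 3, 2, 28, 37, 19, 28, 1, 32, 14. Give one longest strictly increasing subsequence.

2, 3, 19, 28, 32

Patience tails give the LIS length; then backtrack through the dp parents:
16 → extends → [16]
5 → replaces 16 → [5]
35 → extends → [5, 35]
2 → replaces 5 → [2, 35]
32 → replaces 35 → [2, 32]
36 → extends → [2, 32, 36]
41 → extends → [2, 32, 36, 41]
3 → replaces 32 → [2, 3, 36, 41]
2 → already a tail → [2, 3, 36, 41]
28 → replaces 36 → [2, 3, 28, 41]
37 → replaces 41 → [2, 3, 28, 37]
19 → replaces 28 → [2, 3, 19, 37]
28 → replaces 37 → [2, 3, 19, 28]
1 → replaces 2 → [1, 3, 19, 28]
32 → extends → [1, 3, 19, 28, 32]
14 → replaces 19 → [1, 3, 14, 28, 32]
Length 5; one witness is 2, 3, 19, 28, 32.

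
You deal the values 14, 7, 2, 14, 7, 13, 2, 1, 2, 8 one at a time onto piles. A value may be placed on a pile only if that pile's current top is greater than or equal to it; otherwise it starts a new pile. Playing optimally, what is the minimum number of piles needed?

3

The minimum number of non-increasing subsequences covering a sequence equals the length of its longest strictly increasing subsequence.
LIS length is 3 (e.g. 2, 7, 13), so 3 piles are needed.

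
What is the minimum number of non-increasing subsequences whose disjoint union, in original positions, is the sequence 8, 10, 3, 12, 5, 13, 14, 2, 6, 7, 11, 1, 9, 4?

5

Place each on the leftmost legal pile:
8 → new pile 1 (tops now [8])
10 → new pile 2 (tops now [8, 10])
3 → pile 1 (tops now [3, 10])
12 → new pile 3 (tops now [3, 10, 12])
5 → pile 2 (tops now [3, 5, 12])
13 → new pile 4 (tops now [3, 5, 12, 13])
14 → new pile 5 (tops now [3, 5, 12, 13, 14])
2 → pile 1 (tops now [2, 5, 12, 13, 14])
6 → pile 3 (tops now [2, 5, 6, 13, 14])
7 → pile 4 (tops now [2, 5, 6, 7, 14])
11 → pile 5 (tops now [2, 5, 6, 7, 11])
1 → pile 1 (tops now [1, 5, 6, 7, 11])
9 → pile 5 (tops now [1, 5, 6, 7, 9])
4 → pile 2 (tops now [1, 4, 6, 7, 9])
Five piles.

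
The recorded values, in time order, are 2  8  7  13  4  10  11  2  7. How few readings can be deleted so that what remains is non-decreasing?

Fewest deletions = n − (longest non-decreasing subsequence).
i:      1  2  3  4  5  6  7  8  9
a[i]:   2  8  7 13  4 10 11  2  7
dp:     1  2  2  3  2  3  4  2  3
max dp = 4, so deletions = 9 − 4 = 5.

5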